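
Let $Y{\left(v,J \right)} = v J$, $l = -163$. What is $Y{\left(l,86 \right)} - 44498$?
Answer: $-58516$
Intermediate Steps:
$Y{\left(v,J \right)} = J v$
$Y{\left(l,86 \right)} - 44498 = 86 \left(-163\right) - 44498 = -14018 - 44498 = -58516$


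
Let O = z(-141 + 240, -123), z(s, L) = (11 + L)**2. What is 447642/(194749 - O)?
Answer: 49738/20245 ≈ 2.4568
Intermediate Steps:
O = 12544 (O = (11 - 123)**2 = (-112)**2 = 12544)
447642/(194749 - O) = 447642/(194749 - 1*12544) = 447642/(194749 - 12544) = 447642/182205 = 447642*(1/182205) = 49738/20245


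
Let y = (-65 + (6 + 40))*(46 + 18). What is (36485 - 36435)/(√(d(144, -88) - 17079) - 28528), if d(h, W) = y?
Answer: -1426400/813865079 - 50*I*√18295/813865079 ≈ -0.0017526 - 8.3097e-6*I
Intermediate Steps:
y = -1216 (y = (-65 + 46)*64 = -19*64 = -1216)
d(h, W) = -1216
(36485 - 36435)/(√(d(144, -88) - 17079) - 28528) = (36485 - 36435)/(√(-1216 - 17079) - 28528) = 50/(√(-18295) - 28528) = 50/(I*√18295 - 28528) = 50/(-28528 + I*√18295)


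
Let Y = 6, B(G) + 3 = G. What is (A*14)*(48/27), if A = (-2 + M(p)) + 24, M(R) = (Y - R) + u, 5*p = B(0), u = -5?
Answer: 26432/45 ≈ 587.38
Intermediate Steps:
B(G) = -3 + G
p = -3/5 (p = (-3 + 0)/5 = (1/5)*(-3) = -3/5 ≈ -0.60000)
M(R) = 1 - R (M(R) = (6 - R) - 5 = 1 - R)
A = 118/5 (A = (-2 + (1 - 1*(-3/5))) + 24 = (-2 + (1 + 3/5)) + 24 = (-2 + 8/5) + 24 = -2/5 + 24 = 118/5 ≈ 23.600)
(A*14)*(48/27) = ((118/5)*14)*(48/27) = 1652*(48*(1/27))/5 = (1652/5)*(16/9) = 26432/45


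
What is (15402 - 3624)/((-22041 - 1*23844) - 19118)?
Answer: -11778/65003 ≈ -0.18119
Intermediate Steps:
(15402 - 3624)/((-22041 - 1*23844) - 19118) = 11778/((-22041 - 23844) - 19118) = 11778/(-45885 - 19118) = 11778/(-65003) = 11778*(-1/65003) = -11778/65003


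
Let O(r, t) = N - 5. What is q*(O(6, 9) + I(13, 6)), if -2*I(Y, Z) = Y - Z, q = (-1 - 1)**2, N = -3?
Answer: -46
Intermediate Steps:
q = 4 (q = (-2)**2 = 4)
I(Y, Z) = Z/2 - Y/2 (I(Y, Z) = -(Y - Z)/2 = Z/2 - Y/2)
O(r, t) = -8 (O(r, t) = -3 - 5 = -8)
q*(O(6, 9) + I(13, 6)) = 4*(-8 + ((1/2)*6 - 1/2*13)) = 4*(-8 + (3 - 13/2)) = 4*(-8 - 7/2) = 4*(-23/2) = -46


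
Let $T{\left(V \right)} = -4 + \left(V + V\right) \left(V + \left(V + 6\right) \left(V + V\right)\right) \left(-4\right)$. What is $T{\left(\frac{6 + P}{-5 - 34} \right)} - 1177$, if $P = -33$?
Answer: $- \frac{2715833}{2197} \approx -1236.2$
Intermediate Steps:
$T{\left(V \right)} = -4 - 8 V \left(V + 2 V \left(6 + V\right)\right)$ ($T{\left(V \right)} = -4 + 2 V \left(V + \left(6 + V\right) 2 V\right) \left(-4\right) = -4 + 2 V \left(V + 2 V \left(6 + V\right)\right) \left(-4\right) = -4 - 8 V \left(V + 2 V \left(6 + V\right)\right)$)
$T{\left(\frac{6 + P}{-5 - 34} \right)} - 1177 = \left(-4 - 104 \left(\frac{6 - 33}{-5 - 34}\right)^{2} - 16 \left(\frac{6 - 33}{-5 - 34}\right)^{3}\right) - 1177 = \left(-4 - 104 \left(- \frac{27}{-39}\right)^{2} - 16 \left(- \frac{27}{-39}\right)^{3}\right) - 1177 = \left(-4 - 104 \left(\left(-27\right) \left(- \frac{1}{39}\right)\right)^{2} - 16 \left(\left(-27\right) \left(- \frac{1}{39}\right)\right)^{3}\right) - 1177 = \left(-4 - 104 \left(\frac{9}{13}\right)^{2} - 16 \left(\frac{9}{13}\right)^{3}\right) - 1177 = \left(-4 - \frac{648}{13} - \frac{11664}{2197}\right) - 1177 = - \frac{129964}{2197} - 1177 = - \frac{2715833}{2197}$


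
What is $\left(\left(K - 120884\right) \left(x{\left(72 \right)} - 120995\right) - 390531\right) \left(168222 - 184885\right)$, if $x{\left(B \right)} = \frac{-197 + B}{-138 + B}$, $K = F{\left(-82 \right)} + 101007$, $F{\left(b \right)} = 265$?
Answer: $- \frac{1304602370105261}{33} \approx -3.9533 \cdot 10^{13}$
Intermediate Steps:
$K = 101272$ ($K = 265 + 101007 = 101272$)
$x{\left(B \right)} = \frac{-197 + B}{-138 + B}$
$\left(\left(K - 120884\right) \left(x{\left(72 \right)} - 120995\right) - 390531\right) \left(168222 - 184885\right) = \left(\left(101272 - 120884\right) \left(\frac{-197 + 72}{-138 + 72} - 120995\right) - 390531\right) \left(168222 - 184885\right) = \left(- 19612 \left(\frac{1}{-66} \left(-125\right) - 120995\right) - 390531\right) \left(-16663\right) = \left(- 19612 \left(\left(- \frac{1}{66}\right) \left(-125\right) - 120995\right) - 390531\right) \left(-16663\right) = \left(- 19612 \left(\frac{125}{66} - 120995\right) - 390531\right) \left(-16663\right) = \left(\left(-19612\right) \left(- \frac{7985545}{66}\right) - 390531\right) \left(-16663\right) = \left(\frac{78306254270}{33} - 390531\right) \left(-16663\right) = \frac{78293366747}{33} \left(-16663\right) = - \frac{1304602370105261}{33}$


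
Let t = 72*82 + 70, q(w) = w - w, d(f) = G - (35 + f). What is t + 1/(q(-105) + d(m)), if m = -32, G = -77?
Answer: 477919/80 ≈ 5974.0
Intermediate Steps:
d(f) = -112 - f (d(f) = -77 - (35 + f) = -77 + (-35 - f) = -112 - f)
q(w) = 0
t = 5974 (t = 5904 + 70 = 5974)
t + 1/(q(-105) + d(m)) = 5974 + 1/(0 + (-112 - 1*(-32))) = 5974 + 1/(0 + (-112 + 32)) = 5974 + 1/(0 - 80) = 5974 + 1/(-80) = 5974 - 1/80 = 477919/80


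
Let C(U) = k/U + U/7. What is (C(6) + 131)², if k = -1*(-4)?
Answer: 7745089/441 ≈ 17563.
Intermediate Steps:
k = 4
C(U) = 4/U + U/7
(C(6) + 131)² = ((4/6 + (⅐)*6) + 131)² = ((4*(⅙) + 6/7) + 131)² = ((⅔ + 6/7) + 131)² = (32/21 + 131)² = (2783/21)² = 7745089/441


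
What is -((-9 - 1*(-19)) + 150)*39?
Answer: -6240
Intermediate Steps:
-((-9 - 1*(-19)) + 150)*39 = -((-9 + 19) + 150)*39 = -(10 + 150)*39 = -160*39 = -1*6240 = -6240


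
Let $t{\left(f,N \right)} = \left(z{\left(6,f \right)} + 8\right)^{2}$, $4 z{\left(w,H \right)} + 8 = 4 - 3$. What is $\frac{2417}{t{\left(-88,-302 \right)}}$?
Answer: $\frac{38672}{625} \approx 61.875$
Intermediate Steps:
$z{\left(w,H \right)} = - \frac{7}{4}$ ($z{\left(w,H \right)} = -2 + \frac{4 - 3}{4} = -2 + \frac{1}{4} \cdot 1 = -2 + \frac{1}{4} = - \frac{7}{4}$)
$t{\left(f,N \right)} = \frac{625}{16}$ ($t{\left(f,N \right)} = \left(- \frac{7}{4} + 8\right)^{2} = \left(\frac{25}{4}\right)^{2} = \frac{625}{16}$)
$\frac{2417}{t{\left(-88,-302 \right)}} = \frac{2417}{\frac{625}{16}} = 2417 \cdot \frac{16}{625} = \frac{38672}{625}$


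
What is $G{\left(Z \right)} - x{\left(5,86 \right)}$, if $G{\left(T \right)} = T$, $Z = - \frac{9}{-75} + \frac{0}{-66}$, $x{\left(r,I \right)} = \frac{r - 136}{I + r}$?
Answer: $\frac{3548}{2275} \approx 1.5596$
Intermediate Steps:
$x{\left(r,I \right)} = \frac{-136 + r}{I + r}$
$Z = \frac{3}{25}$ ($Z = \left(-9\right) \left(- \frac{1}{75}\right) + 0 \left(- \frac{1}{66}\right) = \frac{3}{25} + 0 = \frac{3}{25} \approx 0.12$)
$G{\left(Z \right)} - x{\left(5,86 \right)} = \frac{3}{25} - \frac{-136 + 5}{86 + 5} = \frac{3}{25} - \frac{1}{91} \left(-131\right) = \frac{3}{25} - - \frac{131}{91} = \frac{3}{25} + \frac{131}{91} = \frac{3548}{2275}$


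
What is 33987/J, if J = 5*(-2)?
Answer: -33987/10 ≈ -3398.7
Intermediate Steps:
J = -10
33987/J = 33987/(-10) = 33987*(-⅒) = -33987/10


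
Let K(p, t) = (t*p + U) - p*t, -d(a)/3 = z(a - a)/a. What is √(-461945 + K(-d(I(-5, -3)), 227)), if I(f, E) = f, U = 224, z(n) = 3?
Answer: I*√461721 ≈ 679.5*I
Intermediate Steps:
d(a) = -9/a
K(p, t) = 224 (K(p, t) = (t*p + 224) - p*t = (p*t + 224) - p*t = (224 + p*t) - p*t = 224)
√(-461945 + K(-d(I(-5, -3)), 227)) = √(-461945 + 224) = √(-461721) = I*√461721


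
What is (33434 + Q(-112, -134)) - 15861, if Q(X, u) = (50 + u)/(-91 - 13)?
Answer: 456919/26 ≈ 17574.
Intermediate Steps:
Q(X, u) = -25/52 - u/104 (Q(X, u) = (50 + u)/(-104) = (50 + u)*(-1/104) = -25/52 - u/104)
(33434 + Q(-112, -134)) - 15861 = (33434 + (-25/52 - 1/104*(-134))) - 15861 = (33434 + (-25/52 + 67/52)) - 15861 = (33434 + 21/26) - 15861 = 869305/26 - 15861 = 456919/26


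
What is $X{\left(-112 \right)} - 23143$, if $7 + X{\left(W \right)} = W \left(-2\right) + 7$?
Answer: $-22919$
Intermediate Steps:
$X{\left(W \right)} = - 2 W$ ($X{\left(W \right)} = -7 + \left(W \left(-2\right) + 7\right) = -7 - \left(-7 + 2 W\right) = - 2 W$)
$X{\left(-112 \right)} - 23143 = \left(-2\right) \left(-112\right) - 23143 = 224 - 23143 = -22919$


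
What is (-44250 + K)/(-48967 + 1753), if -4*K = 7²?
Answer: 177049/188856 ≈ 0.93748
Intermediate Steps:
K = -49/4 (K = -¼*7² = -¼*49 = -49/4 ≈ -12.250)
(-44250 + K)/(-48967 + 1753) = (-44250 - 49/4)/(-48967 + 1753) = -177049/4/(-47214) = -177049/4*(-1/47214) = 177049/188856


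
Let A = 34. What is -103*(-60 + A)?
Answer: 2678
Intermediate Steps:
-103*(-60 + A) = -103*(-60 + 34) = -103*(-26) = 2678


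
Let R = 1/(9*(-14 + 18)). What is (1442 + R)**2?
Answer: 2694959569/1296 ≈ 2.0794e+6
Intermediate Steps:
R = 1/36 (R = 1/(9*4) = 1/36 ≈ 0.027778)
(1442 + R)**2 = (1442 + 1/36)**2 = (51913/36)**2 = 2694959569/1296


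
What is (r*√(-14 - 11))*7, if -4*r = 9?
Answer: -315*I/4 ≈ -78.75*I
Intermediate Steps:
r = -9/4 (r = -¼*9 = -9/4 ≈ -2.2500)
(r*√(-14 - 11))*7 = -9*√(-14 - 11)/4*7 = -45*I/4*7 = -315*I/4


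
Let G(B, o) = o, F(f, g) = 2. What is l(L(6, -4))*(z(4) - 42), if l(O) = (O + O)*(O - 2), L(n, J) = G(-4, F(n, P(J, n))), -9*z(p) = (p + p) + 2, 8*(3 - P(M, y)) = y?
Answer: 0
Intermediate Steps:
P(M, y) = 3 - y/8
z(p) = -2/9 - 2*p/9 (z(p) = -((p + p) + 2)/9 = -(2*p + 2)/9 = -(2 + 2*p)/9 = -2/9 - 2*p/9)
L(n, J) = 2
l(O) = 2*O*(-2 + O) (l(O) = (2*O)*(-2 + O) = 2*O*(-2 + O))
l(L(6, -4))*(z(4) - 42) = (2*2*(-2 + 2))*((-2/9 - 2/9*4) - 42) = (2*2*0)*((-2/9 - 8/9) - 42) = 0*(-10/9 - 42) = 0*(-388/9) = 0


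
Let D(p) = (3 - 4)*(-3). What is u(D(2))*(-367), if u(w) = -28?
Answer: 10276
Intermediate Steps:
D(p) = 3 (D(p) = -1*(-3) = 3)
u(D(2))*(-367) = -28*(-367) = 10276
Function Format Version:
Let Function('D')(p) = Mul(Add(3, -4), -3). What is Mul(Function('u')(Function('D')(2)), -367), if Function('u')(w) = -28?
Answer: 10276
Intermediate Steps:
Function('D')(p) = 3 (Function('D')(p) = Mul(-1, -3) = 3)
Mul(Function('u')(Function('D')(2)), -367) = Mul(-28, -367) = 10276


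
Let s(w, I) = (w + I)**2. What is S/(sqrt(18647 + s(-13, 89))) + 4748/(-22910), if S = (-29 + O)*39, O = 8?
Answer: -2374/11455 - 39*sqrt(24423)/1163 ≈ -5.4479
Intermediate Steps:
s(w, I) = (I + w)**2
S = -819 (S = (-29 + 8)*39 = -21*39 = -819)
S/(sqrt(18647 + s(-13, 89))) + 4748/(-22910) = -819/sqrt(18647 + (89 - 13)**2) + 4748/(-22910) = -819/sqrt(18647 + 76**2) + 4748*(-1/22910) = -819/sqrt(18647 + 5776) - 2374/11455 = -819*sqrt(24423)/24423 - 2374/11455 = -39*sqrt(24423)/1163 - 2374/11455 = -2374/11455 - 39*sqrt(24423)/1163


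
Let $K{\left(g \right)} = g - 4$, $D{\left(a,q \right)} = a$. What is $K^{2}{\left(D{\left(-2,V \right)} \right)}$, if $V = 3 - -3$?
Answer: $36$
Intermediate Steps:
$V = 6$ ($V = 3 + 3 = 6$)
$K{\left(g \right)} = -4 + g$
$K^{2}{\left(D{\left(-2,V \right)} \right)} = \left(-4 - 2\right)^{2} = \left(-6\right)^{2} = 36$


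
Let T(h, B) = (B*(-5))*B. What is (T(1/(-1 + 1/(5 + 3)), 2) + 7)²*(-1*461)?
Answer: -77909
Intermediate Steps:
T(h, B) = -5*B² (T(h, B) = (-5*B)*B = -5*B²)
(T(1/(-1 + 1/(5 + 3)), 2) + 7)²*(-1*461) = (-5*2² + 7)²*(-1*461) = (-5*4 + 7)²*(-461) = (-20 + 7)²*(-461) = (-13)²*(-461) = 169*(-461) = -77909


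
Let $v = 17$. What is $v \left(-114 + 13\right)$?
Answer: $-1717$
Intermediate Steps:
$v \left(-114 + 13\right) = 17 \left(-114 + 13\right) = 17 \left(-101\right) = -1717$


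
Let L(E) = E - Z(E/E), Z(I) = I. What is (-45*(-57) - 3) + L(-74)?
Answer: 2487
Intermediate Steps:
L(E) = -1 + E (L(E) = E - E/E = E - 1*1 = E - 1 = -1 + E)
(-45*(-57) - 3) + L(-74) = (-45*(-57) - 3) + (-1 - 74) = (2565 - 3) - 75 = 2562 - 75 = 2487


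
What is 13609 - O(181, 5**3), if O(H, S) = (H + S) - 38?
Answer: 13341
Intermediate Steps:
O(H, S) = -38 + H + S
13609 - O(181, 5**3) = 13609 - (-38 + 181 + 5**3) = 13609 - (-38 + 181 + 125) = 13609 - 1*268 = 13609 - 268 = 13341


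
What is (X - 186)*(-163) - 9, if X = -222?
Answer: 66495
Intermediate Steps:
(X - 186)*(-163) - 9 = (-222 - 186)*(-163) - 9 = -408*(-163) - 9 = 66504 - 9 = 66495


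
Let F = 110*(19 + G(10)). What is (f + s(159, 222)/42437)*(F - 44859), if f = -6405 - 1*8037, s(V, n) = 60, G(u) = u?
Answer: 25537892291886/42437 ≈ 6.0178e+8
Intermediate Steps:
f = -14442 (f = -6405 - 8037 = -14442)
F = 3190 (F = 110*(19 + 10) = 110*29 = 3190)
(f + s(159, 222)/42437)*(F - 44859) = (-14442 + 60/42437)*(3190 - 44859) = (-14442 + 60*(1/42437))*(-41669) = (-14442 + 60/42437)*(-41669) = -612875094/42437*(-41669) = 25537892291886/42437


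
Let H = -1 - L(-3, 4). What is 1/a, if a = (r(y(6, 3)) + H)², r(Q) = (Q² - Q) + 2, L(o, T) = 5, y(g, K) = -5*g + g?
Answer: 1/355216 ≈ 2.8152e-6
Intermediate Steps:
y(g, K) = -4*g
H = -6 (H = -1 - 1*5 = -1 - 5 = -6)
r(Q) = 2 + Q² - Q
a = 355216 (a = ((2 + (-4*6)² - (-4)*6) - 6)² = ((2 + (-24)² - 1*(-24)) - 6)² = ((2 + 576 + 24) - 6)² = (602 - 6)² = 596² = 355216)
1/a = 1/355216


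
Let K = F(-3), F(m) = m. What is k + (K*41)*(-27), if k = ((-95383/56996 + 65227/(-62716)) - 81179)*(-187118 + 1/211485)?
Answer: 717721889734494204127451/47247878865435 ≈ 1.5191e+10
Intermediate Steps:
K = -3
k = 717721732824288492017816/47247878865435 (k = ((-95383*1/56996 + 65227*(-1/62716)) - 81179)*(-187118 + 1/211485) = ((-95383/56996 - 65227/62716) - 81179)*(-39572650229/211485) = (-606232395/223410071 - 81179)*(-39572650229/211485) = -18136812386104/223410071*(-39572650229/211485) = 717721732824288492017816/47247878865435 ≈ 1.5191e+10)
k + (K*41)*(-27) = 717721732824288492017816/47247878865435 - 3*41*(-27) = 717721732824288492017816/47247878865435 - 123*(-27) = 717721732824288492017816/47247878865435 + 3321 = 717721889734494204127451/47247878865435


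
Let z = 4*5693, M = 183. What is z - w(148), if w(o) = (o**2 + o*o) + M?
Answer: -21219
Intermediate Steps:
w(o) = 183 + 2*o**2 (w(o) = (o**2 + o*o) + 183 = (o**2 + o**2) + 183 = 2*o**2 + 183 = 183 + 2*o**2)
z = 22772
z - w(148) = 22772 - (183 + 2*148**2) = 22772 - (183 + 2*21904) = 22772 - (183 + 43808) = 22772 - 1*43991 = 22772 - 43991 = -21219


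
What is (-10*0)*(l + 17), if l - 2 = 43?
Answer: 0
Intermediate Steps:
l = 45 (l = 2 + 43 = 45)
(-10*0)*(l + 17) = (-10*0)*(45 + 17) = 0*62 = 0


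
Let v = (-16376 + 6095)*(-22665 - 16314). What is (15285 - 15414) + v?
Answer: 400742970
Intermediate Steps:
v = 400743099 (v = -10281*(-38979) = 400743099)
(15285 - 15414) + v = (15285 - 15414) + 400743099 = -129 + 400743099 = 400742970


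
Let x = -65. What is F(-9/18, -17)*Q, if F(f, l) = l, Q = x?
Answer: 1105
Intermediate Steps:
Q = -65
F(-9/18, -17)*Q = -17*(-65) = 1105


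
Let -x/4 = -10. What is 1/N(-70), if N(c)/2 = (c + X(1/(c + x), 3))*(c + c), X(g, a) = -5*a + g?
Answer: 3/71428 ≈ 4.2000e-5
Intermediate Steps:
x = 40 (x = -4*(-10) = 40)
X(g, a) = g - 5*a
N(c) = 4*c*(-15 + c + 1/(40 + c)) (N(c) = 2*((c + (1/(c + 40) - 5*3))*(c + c)) = 2*((c + (1/(40 + c) - 15))*(2*c)) = 2*((c + (-15 + 1/(40 + c)))*(2*c)) = 2*((-15 + c + 1/(40 + c))*(2*c)) = 2*(2*c*(-15 + c + 1/(40 + c))) = 4*c*(-15 + c + 1/(40 + c)))
1/N(-70) = 1/(4*(-70)*(1 + (-15 - 70)*(40 - 70))/(40 - 70)) = 1/(4*(-70)*(1 - 85*(-30))/(-30)) = 1/(4*(-70)*(-1/30)*(1 + 2550)) = 1/(4*(-70)*(-1/30)*2551) = 1/(71428/3) = 3/71428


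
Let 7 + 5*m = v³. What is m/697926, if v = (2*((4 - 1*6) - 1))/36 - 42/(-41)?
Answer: -94814621/51949898473680 ≈ -1.8251e-6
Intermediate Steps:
v = 211/246 (v = (2*((4 - 6) - 1))*(1/36) - 42*(-1/41) = (2*(-2 - 1))*(1/36) + 42/41 = (2*(-3))*(1/36) + 42/41 = -6*1/36 + 42/41 = -⅙ + 42/41 = 211/246 ≈ 0.85772)
m = -94814621/74434680 (m = -7/5 + (211/246)³/5 = -7/5 + (⅕)*(9393931/14886936) = -7/5 + 9393931/74434680 = -94814621/74434680 ≈ -1.2738)
m/697926 = -94814621/74434680/697926 = -94814621/74434680*1/697926 = -94814621/51949898473680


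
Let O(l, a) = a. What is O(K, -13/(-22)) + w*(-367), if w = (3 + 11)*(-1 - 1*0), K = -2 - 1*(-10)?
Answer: 113049/22 ≈ 5138.6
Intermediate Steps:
K = 8 (K = -2 + 10 = 8)
w = -14 (w = 14*(-1 + 0) = 14*(-1) = -14)
O(K, -13/(-22)) + w*(-367) = -13/(-22) - 14*(-367) = -13*(-1/22) + 5138 = 13/22 + 5138 = 113049/22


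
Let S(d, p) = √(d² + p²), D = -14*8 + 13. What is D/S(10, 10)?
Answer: -99*√2/20 ≈ -7.0004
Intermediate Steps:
D = -99 (D = -112 + 13 = -99)
D/S(10, 10) = -99/√(10² + 10²) = -99/√(100 + 100) = -99*√2/20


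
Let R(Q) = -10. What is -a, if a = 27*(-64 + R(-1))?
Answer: 1998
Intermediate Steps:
a = -1998 (a = 27*(-64 - 10) = 27*(-74) = -1998)
-a = -1*(-1998) = 1998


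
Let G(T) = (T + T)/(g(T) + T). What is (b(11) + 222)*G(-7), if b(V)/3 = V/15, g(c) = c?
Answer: 1121/5 ≈ 224.20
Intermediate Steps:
b(V) = V/5 (b(V) = 3*(V/15) = V/5)
G(T) = 1 (G(T) = (T + T)/(T + T) = (2*T)/((2*T)) = (2*T)*(1/(2*T)) = 1)
(b(11) + 222)*G(-7) = ((⅕)*11 + 222)*1 = (11/5 + 222)*1 = (1121/5)*1 = 1121/5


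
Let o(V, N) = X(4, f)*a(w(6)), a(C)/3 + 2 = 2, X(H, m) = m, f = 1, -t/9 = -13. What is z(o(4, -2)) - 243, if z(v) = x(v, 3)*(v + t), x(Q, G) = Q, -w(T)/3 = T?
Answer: -243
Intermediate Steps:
t = 117 (t = -9*(-13) = 117)
w(T) = -3*T
a(C) = 0 (a(C) = -6 + 3*2 = -6 + 6 = 0)
o(V, N) = 0 (o(V, N) = 1*0 = 0)
z(v) = v*(117 + v) (z(v) = v*(v + 117) = v*(117 + v))
z(o(4, -2)) - 243 = 0*(117 + 0) - 243 = 0*117 - 243 = 0 - 243 = -243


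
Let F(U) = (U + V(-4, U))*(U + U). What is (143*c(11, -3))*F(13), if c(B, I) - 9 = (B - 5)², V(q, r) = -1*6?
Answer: 1171170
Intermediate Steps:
V(q, r) = -6
F(U) = 2*U*(-6 + U) (F(U) = (U - 6)*(U + U) = (-6 + U)*(2*U) = 2*U*(-6 + U))
c(B, I) = 9 + (-5 + B)² (c(B, I) = 9 + (B - 5)² = 9 + (-5 + B)²)
(143*c(11, -3))*F(13) = (143*(9 + (-5 + 11)²))*(2*13*(-6 + 13)) = (143*(9 + 6²))*(2*13*7) = (143*(9 + 36))*182 = (143*45)*182 = 6435*182 = 1171170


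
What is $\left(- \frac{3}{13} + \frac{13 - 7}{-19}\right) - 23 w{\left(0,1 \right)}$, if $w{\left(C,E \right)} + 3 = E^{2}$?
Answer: $\frac{11227}{247} \approx 45.453$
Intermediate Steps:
$w{\left(C,E \right)} = -3 + E^{2}$
$\left(- \frac{3}{13} + \frac{13 - 7}{-19}\right) - 23 w{\left(0,1 \right)} = \left(- \frac{3}{13} + \frac{13 - 7}{-19}\right) - 23 \left(-3 + 1^{2}\right) = \left(\left(-3\right) \frac{1}{13} + \left(13 - 7\right) \left(- \frac{1}{19}\right)\right) - 23 \left(-3 + 1\right) = \left(- \frac{3}{13} + 6 \left(- \frac{1}{19}\right)\right) - -46 = \left(- \frac{3}{13} - \frac{6}{19}\right) + 46 = - \frac{135}{247} + 46 = \frac{11227}{247}$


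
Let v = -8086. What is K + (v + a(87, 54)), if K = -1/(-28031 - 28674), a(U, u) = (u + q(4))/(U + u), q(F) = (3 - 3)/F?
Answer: -21549260873/2665135 ≈ -8085.6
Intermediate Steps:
q(F) = 0 (q(F) = 0/F = 0)
a(U, u) = u/(U + u) (a(U, u) = (u + 0)/(U + u) = u/(U + u))
K = 1/56705 (K = -1/(-56705) = -1*(-1/56705) = 1/56705 ≈ 1.7635e-5)
K + (v + a(87, 54)) = 1/56705 + (-8086 + 54/(87 + 54)) = 1/56705 + (-8086 + 54/141) = 1/56705 + (-8086 + 54*(1/141)) = 1/56705 + (-8086 + 18/47) = 1/56705 - 380024/47 = -21549260873/2665135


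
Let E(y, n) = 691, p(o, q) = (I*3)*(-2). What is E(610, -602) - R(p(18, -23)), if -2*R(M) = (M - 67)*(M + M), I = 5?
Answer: 3601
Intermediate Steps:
p(o, q) = -30 (p(o, q) = (5*3)*(-2) = 15*(-2) = -30)
R(M) = -M*(-67 + M) (R(M) = -(M - 67)*(M + M)/2 = -(-67 + M)*2*M/2 = -M*(-67 + M))
E(610, -602) - R(p(18, -23)) = 691 - (-30)*(67 - 1*(-30)) = 691 - (-30)*(67 + 30) = 691 - (-30)*97 = 691 - 1*(-2910) = 691 + 2910 = 3601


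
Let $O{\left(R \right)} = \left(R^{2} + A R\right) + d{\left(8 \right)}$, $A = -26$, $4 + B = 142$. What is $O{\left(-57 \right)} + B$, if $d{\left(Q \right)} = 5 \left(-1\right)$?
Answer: $4864$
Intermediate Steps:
$B = 138$ ($B = -4 + 142 = 138$)
$d{\left(Q \right)} = -5$
$O{\left(R \right)} = -5 + R^{2} - 26 R$ ($O{\left(R \right)} = \left(R^{2} - 26 R\right) - 5 = -5 + R^{2} - 26 R$)
$O{\left(-57 \right)} + B = \left(-5 + \left(-57\right)^{2} - -1482\right) + 138 = \left(-5 + 3249 + 1482\right) + 138 = 4726 + 138 = 4864$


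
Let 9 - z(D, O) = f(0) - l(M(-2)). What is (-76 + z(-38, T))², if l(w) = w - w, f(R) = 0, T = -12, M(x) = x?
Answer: 4489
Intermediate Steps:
l(w) = 0
z(D, O) = 9 (z(D, O) = 9 - (0 - 1*0) = 9 - (0 + 0) = 9 - 1*0 = 9 + 0 = 9)
(-76 + z(-38, T))² = (-76 + 9)² = (-67)² = 4489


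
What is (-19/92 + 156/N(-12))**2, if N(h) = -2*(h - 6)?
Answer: 1297321/76176 ≈ 17.031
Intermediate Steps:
N(h) = 12 - 2*h (N(h) = -2*(-6 + h) = 12 - 2*h)
(-19/92 + 156/N(-12))**2 = (-19/92 + 156/(12 - 2*(-12)))**2 = (-19*1/92 + 156/(12 + 24))**2 = (-19/92 + 156/36)**2 = (-19/92 + 156*(1/36))**2 = (-19/92 + 13/3)**2 = (1139/276)**2 = 1297321/76176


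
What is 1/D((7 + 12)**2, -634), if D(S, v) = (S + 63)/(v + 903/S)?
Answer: -227971/153064 ≈ -1.4894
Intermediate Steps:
D(S, v) = (63 + S)/(v + 903/S)
1/D((7 + 12)**2, -634) = 1/((7 + 12)**2*(63 + (7 + 12)**2)/(903 + (7 + 12)**2*(-634))) = 1/(19**2*(63 + 19**2)/(903 + 19**2*(-634))) = 1/(361*(63 + 361)/(903 + 361*(-634))) = 1/(361*424/(903 - 228874)) = 1/(361*424/(-227971)) = 1/(361*(-1/227971)*424) = 1/(-153064/227971) = -227971/153064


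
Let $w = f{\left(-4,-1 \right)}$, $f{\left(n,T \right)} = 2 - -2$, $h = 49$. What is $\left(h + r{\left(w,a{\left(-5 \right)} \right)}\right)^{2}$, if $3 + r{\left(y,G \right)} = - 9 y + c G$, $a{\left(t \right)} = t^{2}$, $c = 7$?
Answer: $34225$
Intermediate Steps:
$f{\left(n,T \right)} = 4$ ($f{\left(n,T \right)} = 2 + 2 = 4$)
$w = 4$
$r{\left(y,G \right)} = -3 - 9 y + 7 G$ ($r{\left(y,G \right)} = -3 + \left(- 9 y + 7 G\right) = -3 - 9 y + 7 G$)
$\left(h + r{\left(w,a{\left(-5 \right)} \right)}\right)^{2} = \left(49 - \left(39 - 175\right)\right)^{2} = \left(49 - -136\right)^{2} = \left(49 + 136\right)^{2} = 185^{2} = 34225$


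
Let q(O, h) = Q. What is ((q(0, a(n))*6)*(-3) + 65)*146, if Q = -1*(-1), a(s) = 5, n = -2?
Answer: 6862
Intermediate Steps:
Q = 1
q(O, h) = 1
((q(0, a(n))*6)*(-3) + 65)*146 = ((1*6)*(-3) + 65)*146 = (6*(-3) + 65)*146 = (-18 + 65)*146 = 47*146 = 6862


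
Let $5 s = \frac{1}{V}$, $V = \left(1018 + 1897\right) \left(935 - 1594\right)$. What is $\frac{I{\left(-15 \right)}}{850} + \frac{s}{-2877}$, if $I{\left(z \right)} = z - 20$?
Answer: $- \frac{38686716881}{939534553650} \approx -0.041176$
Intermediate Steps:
$I{\left(z \right)} = -20 + z$
$V = -1920985$ ($V = 2915 \left(-659\right) = -1920985$)
$s = - \frac{1}{9604925}$ ($s = \frac{1}{5 \left(-1920985\right)} = \frac{1}{5} \left(- \frac{1}{1920985}\right) = - \frac{1}{9604925} \approx -1.0411 \cdot 10^{-7}$)
$\frac{I{\left(-15 \right)}}{850} + \frac{s}{-2877} = \frac{-20 - 15}{850} - \frac{1}{9604925 \left(-2877\right)} = \left(-35\right) \frac{1}{850} - - \frac{1}{27633369225} = - \frac{7}{170} + \frac{1}{27633369225} = - \frac{38686716881}{939534553650}$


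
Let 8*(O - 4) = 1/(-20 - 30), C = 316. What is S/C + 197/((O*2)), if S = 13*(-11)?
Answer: 12221743/505284 ≈ 24.188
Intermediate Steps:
O = 1599/400 (O = 4 + 1/(8*(-20 - 30)) = 4 + (1/8)/(-50) = 4 + (1/8)*(-1/50) = 4 - 1/400 = 1599/400 ≈ 3.9975)
S = -143
S/C + 197/((O*2)) = -143/316 + 197/(((1599/400)*2)) = -143*1/316 + 197/(1599/200) = -143/316 + 197*(200/1599) = -143/316 + 39400/1599 = 12221743/505284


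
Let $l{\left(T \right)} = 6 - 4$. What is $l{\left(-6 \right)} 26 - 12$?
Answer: $40$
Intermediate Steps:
$l{\left(T \right)} = 2$
$l{\left(-6 \right)} 26 - 12 = 2 \cdot 26 - 12 = 52 - 12 = 40$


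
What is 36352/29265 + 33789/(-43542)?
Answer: 22000137/47194690 ≈ 0.46616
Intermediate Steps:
36352/29265 + 33789/(-43542) = 36352*(1/29265) + 33789*(-1/43542) = 36352/29265 - 11263/14514 = 22000137/47194690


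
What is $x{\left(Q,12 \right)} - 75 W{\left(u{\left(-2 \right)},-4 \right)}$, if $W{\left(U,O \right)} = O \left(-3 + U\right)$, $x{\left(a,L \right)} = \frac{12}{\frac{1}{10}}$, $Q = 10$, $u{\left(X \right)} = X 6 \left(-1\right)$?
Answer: $2820$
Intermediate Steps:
$u{\left(X \right)} = - 6 X$ ($u{\left(X \right)} = 6 X \left(-1\right) = - 6 X$)
$x{\left(a,L \right)} = 120$ ($x{\left(a,L \right)} = 12 \frac{1}{\frac{1}{10}} = 12 \cdot 10 = 120$)
$x{\left(Q,12 \right)} - 75 W{\left(u{\left(-2 \right)},-4 \right)} = 120 - 75 \left(- 4 \left(-3 - -12\right)\right) = 120 - 75 \left(- 4 \left(-3 + 12\right)\right) = 120 - 75 \left(\left(-4\right) 9\right) = 120 - -2700 = 120 + 2700 = 2820$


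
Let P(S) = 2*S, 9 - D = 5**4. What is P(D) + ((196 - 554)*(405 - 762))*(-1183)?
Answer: -151195730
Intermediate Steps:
D = -616 (D = 9 - 1*5**4 = 9 - 1*625 = 9 - 625 = -616)
P(D) + ((196 - 554)*(405 - 762))*(-1183) = 2*(-616) + ((196 - 554)*(405 - 762))*(-1183) = -1232 - 358*(-357)*(-1183) = -1232 + 127806*(-1183) = -1232 - 151194498 = -151195730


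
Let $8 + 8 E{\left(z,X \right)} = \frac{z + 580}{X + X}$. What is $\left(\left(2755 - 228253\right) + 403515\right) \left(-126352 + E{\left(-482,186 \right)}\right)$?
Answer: $- \frac{11156516164885}{496} \approx -2.2493 \cdot 10^{10}$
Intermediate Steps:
$E{\left(z,X \right)} = -1 + \frac{580 + z}{16 X}$ ($E{\left(z,X \right)} = -1 + \frac{\left(z + 580\right) \frac{1}{X + X}}{8} = -1 + \frac{\left(580 + z\right) \frac{1}{2 X}}{8} = -1 + \frac{\frac{1}{2} \frac{1}{X} \left(580 + z\right)}{8} = -1 + \frac{580 + z}{16 X}$)
$\left(\left(2755 - 228253\right) + 403515\right) \left(-126352 + E{\left(-482,186 \right)}\right) = \left(\left(2755 - 228253\right) + 403515\right) \left(-126352 + \frac{580 - 482 - 2976}{16 \cdot 186}\right) = \left(-225498 + 403515\right) \left(-126352 + \frac{1}{16} \cdot \frac{1}{186} \left(580 - 482 - 2976\right)\right) = 178017 \left(-126352 + \frac{1}{16} \cdot \frac{1}{186} \left(-2878\right)\right) = 178017 \left(-126352 - \frac{1439}{1488}\right) = 178017 \left(- \frac{188013215}{1488}\right) = - \frac{11156516164885}{496}$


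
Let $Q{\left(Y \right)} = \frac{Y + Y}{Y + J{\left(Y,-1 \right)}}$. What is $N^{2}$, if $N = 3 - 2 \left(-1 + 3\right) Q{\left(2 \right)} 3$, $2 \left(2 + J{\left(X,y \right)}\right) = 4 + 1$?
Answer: $\frac{6561}{25} \approx 262.44$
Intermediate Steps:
$J{\left(X,y \right)} = \frac{1}{2}$ ($J{\left(X,y \right)} = -2 + \frac{4 + 1}{2} = -2 + \frac{1}{2} \cdot 5 = -2 + \frac{5}{2} = \frac{1}{2}$)
$Q{\left(Y \right)} = \frac{2 Y}{\frac{1}{2} + Y}$ ($Q{\left(Y \right)} = \frac{Y + Y}{Y + \frac{1}{2}} = \frac{2 Y}{\frac{1}{2} + Y}$)
$N = - \frac{81}{5}$ ($N = 3 - 2 \left(-1 + 3\right) 4 \cdot 2 \frac{1}{1 + 2 \cdot 2} \cdot 3 = 3 - 2 \cdot 2 \cdot 4 \cdot 2 \frac{1}{1 + 4} \cdot 3 = 3 - 2 \cdot 2 \cdot 4 \cdot 2 \cdot \frac{1}{5} \cdot 3 = 3 - 2 \cdot 2 \cdot \frac{8}{5} \cdot 3 = 3 - 2 \cdot \frac{16}{5} \cdot 3 = 3 - \frac{96}{5} = - \frac{81}{5} \approx -16.2$)
$N^{2} = \left(- \frac{81}{5}\right)^{2} = \frac{6561}{25}$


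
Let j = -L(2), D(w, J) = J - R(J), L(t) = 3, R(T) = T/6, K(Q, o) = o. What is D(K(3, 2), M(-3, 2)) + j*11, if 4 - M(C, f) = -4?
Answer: -79/3 ≈ -26.333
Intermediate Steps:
M(C, f) = 8 (M(C, f) = 4 - 1*(-4) = 4 + 4 = 8)
R(T) = T/6 (R(T) = T*(1/6) = T/6)
D(w, J) = 5*J/6 (D(w, J) = J - J/6 = 5*J/6)
j = -3 (j = -1*3 = -3)
D(K(3, 2), M(-3, 2)) + j*11 = (5/6)*8 - 3*11 = 20/3 - 33 = -79/3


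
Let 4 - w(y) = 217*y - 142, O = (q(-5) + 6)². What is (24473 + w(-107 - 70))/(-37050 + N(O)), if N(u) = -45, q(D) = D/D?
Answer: -63028/37095 ≈ -1.6991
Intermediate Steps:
q(D) = 1
O = 49 (O = (1 + 6)² = 7² = 49)
w(y) = 146 - 217*y (w(y) = 4 - (217*y - 142) = 4 - (-142 + 217*y) = 4 + (142 - 217*y) = 146 - 217*y)
(24473 + w(-107 - 70))/(-37050 + N(O)) = (24473 + (146 - 217*(-107 - 70)))/(-37050 - 45) = (24473 + (146 - 217*(-177)))/(-37095) = (24473 + (146 + 38409))*(-1/37095) = (24473 + 38555)*(-1/37095) = 63028*(-1/37095) = -63028/37095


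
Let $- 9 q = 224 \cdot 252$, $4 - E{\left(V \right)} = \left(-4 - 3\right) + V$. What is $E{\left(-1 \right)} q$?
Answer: $-75264$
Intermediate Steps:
$E{\left(V \right)} = 11 - V$ ($E{\left(V \right)} = 4 - \left(\left(-4 - 3\right) + V\right) = 4 - \left(-7 + V\right) = 11 - V$)
$q = -6272$ ($q = - \frac{224 \cdot 252}{9} = \left(- \frac{1}{9}\right) 56448 = -6272$)
$E{\left(-1 \right)} q = \left(11 - -1\right) \left(-6272\right) = \left(11 + 1\right) \left(-6272\right) = 12 \left(-6272\right) = -75264$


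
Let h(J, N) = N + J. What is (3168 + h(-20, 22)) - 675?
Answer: 2495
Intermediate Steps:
h(J, N) = J + N
(3168 + h(-20, 22)) - 675 = (3168 + (-20 + 22)) - 675 = (3168 + 2) - 675 = 3170 - 675 = 2495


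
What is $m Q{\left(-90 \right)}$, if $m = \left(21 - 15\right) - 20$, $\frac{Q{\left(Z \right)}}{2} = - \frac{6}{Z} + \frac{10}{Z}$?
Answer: $\frac{56}{45} \approx 1.2444$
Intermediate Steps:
$Q{\left(Z \right)} = \frac{8}{Z}$ ($Q{\left(Z \right)} = 2 \left(- \frac{6}{Z} + \frac{10}{Z}\right) = 2 \frac{4}{Z} = \frac{8}{Z}$)
$m = -14$ ($m = 6 - 20 = -14$)
$m Q{\left(-90 \right)} = - 14 \frac{8}{-90} = - 14 \cdot 8 \left(- \frac{1}{90}\right) = \left(-14\right) \left(- \frac{4}{45}\right) = \frac{56}{45}$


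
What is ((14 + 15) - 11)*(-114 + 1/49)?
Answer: -100530/49 ≈ -2051.6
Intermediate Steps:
((14 + 15) - 11)*(-114 + 1/49) = (29 - 11)*(-114 + 1/49) = 18*(-5585/49) = -100530/49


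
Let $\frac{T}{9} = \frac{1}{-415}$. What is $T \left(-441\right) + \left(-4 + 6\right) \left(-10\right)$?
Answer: $- \frac{4331}{415} \approx -10.436$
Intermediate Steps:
$T = - \frac{9}{415}$ ($T = \frac{9}{-415} = 9 \left(- \frac{1}{415}\right) = - \frac{9}{415} \approx -0.021687$)
$T \left(-441\right) + \left(-4 + 6\right) \left(-10\right) = \left(- \frac{9}{415}\right) \left(-441\right) + \left(-4 + 6\right) \left(-10\right) = \frac{3969}{415} + 2 \left(-10\right) = \frac{3969}{415} - 20 = - \frac{4331}{415}$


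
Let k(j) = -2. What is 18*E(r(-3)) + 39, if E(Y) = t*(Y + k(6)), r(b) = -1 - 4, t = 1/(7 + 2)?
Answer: 25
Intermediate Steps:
t = ⅑ (t = 1/9 = ⅑ ≈ 0.11111)
r(b) = -5
E(Y) = -2/9 + Y/9 (E(Y) = (Y - 2)/9 = (-2 + Y)/9 = -2/9 + Y/9)
18*E(r(-3)) + 39 = 18*(-2/9 + (⅑)*(-5)) + 39 = 18*(-2/9 - 5/9) + 39 = 18*(-7/9) + 39 = -14 + 39 = 25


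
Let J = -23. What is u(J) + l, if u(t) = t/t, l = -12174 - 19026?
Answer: -31199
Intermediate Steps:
l = -31200
u(t) = 1
u(J) + l = 1 - 31200 = -31199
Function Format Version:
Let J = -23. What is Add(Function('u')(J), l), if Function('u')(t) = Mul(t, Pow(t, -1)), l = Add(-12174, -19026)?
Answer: -31199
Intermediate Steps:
l = -31200
Function('u')(t) = 1
Add(Function('u')(J), l) = Add(1, -31200) = -31199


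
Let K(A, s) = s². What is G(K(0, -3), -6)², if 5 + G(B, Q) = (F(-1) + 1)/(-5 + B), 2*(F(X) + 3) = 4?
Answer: 25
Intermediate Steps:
F(X) = -1 (F(X) = -3 + (½)*4 = -3 + 2 = -1)
G(B, Q) = -5 (G(B, Q) = -5 + (-1 + 1)/(-5 + B) = -5 + 0/(-5 + B) = -5 + 0 = -5)
G(K(0, -3), -6)² = (-5)² = 25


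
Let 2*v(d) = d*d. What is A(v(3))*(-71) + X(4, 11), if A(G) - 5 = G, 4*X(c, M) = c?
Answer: -1347/2 ≈ -673.50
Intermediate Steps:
v(d) = d²/2 (v(d) = (d*d)/2 = d²/2)
X(c, M) = c/4
A(G) = 5 + G
A(v(3))*(-71) + X(4, 11) = (5 + (½)*3²)*(-71) + (¼)*4 = (5 + (½)*9)*(-71) + 1 = (5 + 9/2)*(-71) + 1 = (19/2)*(-71) + 1 = -1349/2 + 1 = -1347/2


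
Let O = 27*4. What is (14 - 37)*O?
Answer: -2484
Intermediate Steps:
O = 108
(14 - 37)*O = (14 - 37)*108 = -23*108 = -2484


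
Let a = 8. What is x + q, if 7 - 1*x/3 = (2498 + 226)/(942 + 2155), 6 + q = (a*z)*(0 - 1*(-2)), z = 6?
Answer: 335595/3097 ≈ 108.36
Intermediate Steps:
q = 90 (q = -6 + (8*6)*(0 - 1*(-2)) = -6 + 48*(0 + 2) = -6 + 48*2 = -6 + 96 = 90)
x = 56865/3097 (x = 21 - 3*(2498 + 226)/(942 + 2155) = 21 - 8172/3097 = 56865/3097 ≈ 18.361)
x + q = 56865/3097 + 90 = 335595/3097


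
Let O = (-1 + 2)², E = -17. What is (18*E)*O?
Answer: -306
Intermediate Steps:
O = 1 (O = 1² = 1)
(18*E)*O = (18*(-17))*1 = -306*1 = -306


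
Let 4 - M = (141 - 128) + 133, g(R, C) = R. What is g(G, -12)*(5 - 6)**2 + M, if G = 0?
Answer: -142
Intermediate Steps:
M = -142 (M = 4 - ((141 - 128) + 133) = 4 - (13 + 133) = 4 - 1*146 = 4 - 146 = -142)
g(G, -12)*(5 - 6)**2 + M = 0*(5 - 6)**2 - 142 = 0*(-1)**2 - 142 = 0*1 - 142 = 0 - 142 = -142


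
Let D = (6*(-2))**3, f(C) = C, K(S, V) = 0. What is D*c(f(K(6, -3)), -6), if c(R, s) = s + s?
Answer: 20736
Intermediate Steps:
c(R, s) = 2*s
D = -1728 (D = (-12)**3 = -1728)
D*c(f(K(6, -3)), -6) = -3456*(-6) = -1728*(-12) = 20736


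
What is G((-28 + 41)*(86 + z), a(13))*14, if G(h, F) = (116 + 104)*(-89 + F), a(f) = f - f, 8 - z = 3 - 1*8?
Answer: -274120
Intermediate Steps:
z = 13 (z = 8 - (3 - 1*8) = 8 - (3 - 8) = 8 - 1*(-5) = 8 + 5 = 13)
a(f) = 0
G(h, F) = -19580 + 220*F (G(h, F) = 220*(-89 + F) = -19580 + 220*F)
G((-28 + 41)*(86 + z), a(13))*14 = (-19580 + 220*0)*14 = (-19580 + 0)*14 = -19580*14 = -274120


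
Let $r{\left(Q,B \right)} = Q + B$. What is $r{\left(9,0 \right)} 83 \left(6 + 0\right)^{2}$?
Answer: $26892$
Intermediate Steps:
$r{\left(Q,B \right)} = B + Q$
$r{\left(9,0 \right)} 83 \left(6 + 0\right)^{2} = \left(0 + 9\right) 83 \left(6 + 0\right)^{2} = 9 \cdot 83 \cdot 6^{2} = 747 \cdot 36 = 26892$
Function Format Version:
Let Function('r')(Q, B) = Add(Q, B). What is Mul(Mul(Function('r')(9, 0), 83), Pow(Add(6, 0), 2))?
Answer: 26892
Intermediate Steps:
Function('r')(Q, B) = Add(B, Q)
Mul(Mul(Function('r')(9, 0), 83), Pow(Add(6, 0), 2)) = Mul(Mul(Add(0, 9), 83), Pow(Add(6, 0), 2)) = Mul(Mul(9, 83), Pow(6, 2)) = Mul(747, 36) = 26892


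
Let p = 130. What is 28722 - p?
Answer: 28592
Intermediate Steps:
28722 - p = 28722 - 1*130 = 28722 - 130 = 28592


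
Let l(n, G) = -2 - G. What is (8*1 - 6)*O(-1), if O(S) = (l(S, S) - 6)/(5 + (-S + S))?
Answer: -14/5 ≈ -2.8000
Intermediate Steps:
O(S) = -8/5 - S/5 (O(S) = ((-2 - S) - 6)/(5 + (-S + S)) = (-8 - S)/(5 + 0) = (-8 - S)/5 = (-8 - S)*(⅕) = -8/5 - S/5)
(8*1 - 6)*O(-1) = (8*1 - 6)*(-8/5 - ⅕*(-1)) = (8 - 6)*(-8/5 + ⅕) = 2*(-7/5) = -14/5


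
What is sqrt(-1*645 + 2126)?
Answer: sqrt(1481) ≈ 38.484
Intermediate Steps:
sqrt(-1*645 + 2126) = sqrt(-645 + 2126) = sqrt(1481)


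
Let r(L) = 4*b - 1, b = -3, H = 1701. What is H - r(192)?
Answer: 1714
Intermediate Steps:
r(L) = -13 (r(L) = 4*(-3) - 1 = -12 - 1 = -13)
H - r(192) = 1701 - 1*(-13) = 1701 + 13 = 1714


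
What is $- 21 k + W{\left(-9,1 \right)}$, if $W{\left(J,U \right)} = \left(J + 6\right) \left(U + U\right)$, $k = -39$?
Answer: $813$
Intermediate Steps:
$W{\left(J,U \right)} = 2 U \left(6 + J\right)$ ($W{\left(J,U \right)} = \left(6 + J\right) 2 U = 2 U \left(6 + J\right)$)
$- 21 k + W{\left(-9,1 \right)} = \left(-21\right) \left(-39\right) + 2 \cdot 1 \left(6 - 9\right) = 819 + 2 \cdot 1 \left(-3\right) = 819 - 6 = 813$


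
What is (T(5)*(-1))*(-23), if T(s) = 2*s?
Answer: 230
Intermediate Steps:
(T(5)*(-1))*(-23) = ((2*5)*(-1))*(-23) = (10*(-1))*(-23) = -10*(-23) = 230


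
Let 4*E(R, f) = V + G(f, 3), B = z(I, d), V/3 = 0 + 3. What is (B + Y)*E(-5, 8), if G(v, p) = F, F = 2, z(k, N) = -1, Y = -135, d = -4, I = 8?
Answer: -374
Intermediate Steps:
G(v, p) = 2
V = 9 (V = 3*(0 + 3) = 3*3 = 9)
B = -1
E(R, f) = 11/4 (E(R, f) = (9 + 2)/4 = (¼)*11 = 11/4)
(B + Y)*E(-5, 8) = (-1 - 135)*(11/4) = -136*11/4 = -374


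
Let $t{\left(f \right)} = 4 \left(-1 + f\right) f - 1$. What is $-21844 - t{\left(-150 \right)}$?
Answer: $-112443$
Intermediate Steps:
$t{\left(f \right)} = -1 + f \left(-4 + 4 f\right)$ ($t{\left(f \right)} = \left(-4 + 4 f\right) f - 1 = f \left(-4 + 4 f\right) - 1 = -1 + f \left(-4 + 4 f\right)$)
$-21844 - t{\left(-150 \right)} = -21844 - \left(-1 - -600 + 4 \left(-150\right)^{2}\right) = -21844 - \left(-1 + 600 + 4 \cdot 22500\right) = -21844 - \left(-1 + 600 + 90000\right) = -21844 - 90599 = -112443$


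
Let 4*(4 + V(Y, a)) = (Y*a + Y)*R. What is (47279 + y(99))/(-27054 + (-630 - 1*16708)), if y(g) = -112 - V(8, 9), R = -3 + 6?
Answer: -47111/44392 ≈ -1.0612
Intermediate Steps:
R = 3
V(Y, a) = -4 + 3*Y/4 + 3*Y*a/4 (V(Y, a) = -4 + ((Y*a + Y)*3)/4 = -4 + ((Y + Y*a)*3)/4 = -4 + (3*Y + 3*Y*a)/4 = -4 + (3*Y/4 + 3*Y*a/4) = -4 + 3*Y/4 + 3*Y*a/4)
y(g) = -168 (y(g) = -112 - (-4 + (¾)*8 + (¾)*8*9) = -112 - (-4 + 6 + 54) = -112 - 1*56 = -112 - 56 = -168)
(47279 + y(99))/(-27054 + (-630 - 1*16708)) = (47279 - 168)/(-27054 + (-630 - 1*16708)) = 47111/(-27054 + (-630 - 16708)) = 47111/(-27054 - 17338) = 47111/(-44392) = 47111*(-1/44392) = -47111/44392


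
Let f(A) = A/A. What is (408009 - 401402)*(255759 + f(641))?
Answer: 1689806320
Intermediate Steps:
f(A) = 1
(408009 - 401402)*(255759 + f(641)) = (408009 - 401402)*(255759 + 1) = 6607*255760 = 1689806320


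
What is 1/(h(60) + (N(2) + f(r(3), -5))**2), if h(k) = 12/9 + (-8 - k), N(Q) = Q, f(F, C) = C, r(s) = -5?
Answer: -3/173 ≈ -0.017341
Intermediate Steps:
h(k) = -20/3 - k (h(k) = 12*(1/9) + (-8 - k) = 4/3 + (-8 - k) = -20/3 - k)
1/(h(60) + (N(2) + f(r(3), -5))**2) = 1/((-20/3 - 1*60) + (2 - 5)**2) = 1/((-20/3 - 60) + (-3)**2) = 1/(-200/3 + 9) = 1/(-173/3) = -3/173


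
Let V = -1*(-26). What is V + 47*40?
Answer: 1906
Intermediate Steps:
V = 26
V + 47*40 = 26 + 47*40 = 26 + 1880 = 1906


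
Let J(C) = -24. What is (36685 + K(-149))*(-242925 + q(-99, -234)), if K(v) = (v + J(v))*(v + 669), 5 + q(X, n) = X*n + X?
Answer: 11713201325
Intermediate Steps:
q(X, n) = -5 + X + X*n (q(X, n) = -5 + (X*n + X) = -5 + (X + X*n) = -5 + X + X*n)
K(v) = (-24 + v)*(669 + v) (K(v) = (v - 24)*(v + 669) = (-24 + v)*(669 + v))
(36685 + K(-149))*(-242925 + q(-99, -234)) = (36685 + (-16056 + (-149)² + 645*(-149)))*(-242925 + (-5 - 99 - 99*(-234))) = (36685 + (-16056 + 22201 - 96105))*(-242925 + (-5 - 99 + 23166)) = (36685 - 89960)*(-242925 + 23062) = -53275*(-219863) = 11713201325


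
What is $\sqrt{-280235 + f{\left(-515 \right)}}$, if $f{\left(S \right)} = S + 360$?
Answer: $i \sqrt{280390} \approx 529.52 i$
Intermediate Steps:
$f{\left(S \right)} = 360 + S$
$\sqrt{-280235 + f{\left(-515 \right)}} = \sqrt{-280235 + \left(360 - 515\right)} = \sqrt{-280235 - 155} = \sqrt{-280390} = i \sqrt{280390}$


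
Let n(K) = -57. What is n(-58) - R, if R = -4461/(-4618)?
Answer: -267687/4618 ≈ -57.966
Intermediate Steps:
R = 4461/4618 (R = -4461*(-1/4618) = 4461/4618 ≈ 0.96600)
n(-58) - R = -57 - 1*4461/4618 = -57 - 4461/4618 = -267687/4618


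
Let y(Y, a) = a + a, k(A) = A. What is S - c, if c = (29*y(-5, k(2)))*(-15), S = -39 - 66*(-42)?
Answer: 4473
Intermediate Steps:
y(Y, a) = 2*a
S = 2733 (S = -39 + 2772 = 2733)
c = -1740 (c = (29*(2*2))*(-15) = (29*4)*(-15) = 116*(-15) = -1740)
S - c = 2733 - 1*(-1740) = 2733 + 1740 = 4473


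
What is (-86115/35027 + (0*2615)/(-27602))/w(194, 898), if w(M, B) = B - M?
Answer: -86115/24659008 ≈ -0.0034922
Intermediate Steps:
(-86115/35027 + (0*2615)/(-27602))/w(194, 898) = (-86115/35027 + (0*2615)/(-27602))/(898 - 1*194) = (-86115*1/35027 + 0*(-1/27602))/(898 - 194) = (-86115/35027 + 0)/704 = -86115/35027*1/704 = -86115/24659008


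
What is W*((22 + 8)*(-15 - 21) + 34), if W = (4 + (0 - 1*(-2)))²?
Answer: -37656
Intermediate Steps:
W = 36 (W = (4 + (0 + 2))² = (4 + 2)² = 6² = 36)
W*((22 + 8)*(-15 - 21) + 34) = 36*((22 + 8)*(-15 - 21) + 34) = 36*(30*(-36) + 34) = 36*(-1080 + 34) = 36*(-1046) = -37656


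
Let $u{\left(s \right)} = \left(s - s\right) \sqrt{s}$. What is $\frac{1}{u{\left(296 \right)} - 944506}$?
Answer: $- \frac{1}{944506} \approx -1.0588 \cdot 10^{-6}$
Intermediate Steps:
$u{\left(s \right)} = 0$ ($u{\left(s \right)} = 0 \sqrt{s} = 0$)
$\frac{1}{u{\left(296 \right)} - 944506} = \frac{1}{0 - 944506} = \frac{1}{-944506} = - \frac{1}{944506}$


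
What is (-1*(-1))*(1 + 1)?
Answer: 2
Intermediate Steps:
(-1*(-1))*(1 + 1) = 1*2 = 2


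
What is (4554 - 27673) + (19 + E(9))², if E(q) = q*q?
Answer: -13119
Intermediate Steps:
E(q) = q²
(4554 - 27673) + (19 + E(9))² = (4554 - 27673) + (19 + 9²)² = -23119 + (19 + 81)² = -23119 + 100² = -23119 + 10000 = -13119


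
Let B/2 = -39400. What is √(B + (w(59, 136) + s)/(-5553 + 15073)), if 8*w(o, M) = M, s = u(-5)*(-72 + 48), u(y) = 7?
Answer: I*√446354809845/2380 ≈ 280.71*I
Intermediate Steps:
B = -78800 (B = 2*(-39400) = -78800)
s = -168 (s = 7*(-72 + 48) = 7*(-24) = -168)
w(o, M) = M/8
√(B + (w(59, 136) + s)/(-5553 + 15073)) = √(-78800 + ((⅛)*136 - 168)/(-5553 + 15073)) = √(-78800 + (17 - 168)/9520) = √(-78800 - 151*1/9520) = √(-78800 - 151/9520) = √(-750176151/9520) = I*√446354809845/2380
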